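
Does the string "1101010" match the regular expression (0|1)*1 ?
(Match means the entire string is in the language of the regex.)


|string| = 7; first = '1'; last = '0'

No, "1101010" does not match (0|1)*1


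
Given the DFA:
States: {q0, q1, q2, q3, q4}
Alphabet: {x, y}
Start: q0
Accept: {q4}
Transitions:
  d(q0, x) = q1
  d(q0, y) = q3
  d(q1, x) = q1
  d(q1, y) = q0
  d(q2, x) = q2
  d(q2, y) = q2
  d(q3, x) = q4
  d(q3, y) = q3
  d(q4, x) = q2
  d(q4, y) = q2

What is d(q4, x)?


Looking up transition d(q4, x)

q2


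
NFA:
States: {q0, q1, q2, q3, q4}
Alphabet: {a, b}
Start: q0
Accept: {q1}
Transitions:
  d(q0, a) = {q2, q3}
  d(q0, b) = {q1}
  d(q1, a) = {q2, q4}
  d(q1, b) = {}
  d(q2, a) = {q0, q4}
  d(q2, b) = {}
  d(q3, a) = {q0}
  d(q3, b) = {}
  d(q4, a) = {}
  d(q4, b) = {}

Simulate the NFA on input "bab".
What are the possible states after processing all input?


Start: {q0}
  --b--> {q1}
  --a--> {q2, q4}
  --b--> {}

{} (empty set, no valid transitions)


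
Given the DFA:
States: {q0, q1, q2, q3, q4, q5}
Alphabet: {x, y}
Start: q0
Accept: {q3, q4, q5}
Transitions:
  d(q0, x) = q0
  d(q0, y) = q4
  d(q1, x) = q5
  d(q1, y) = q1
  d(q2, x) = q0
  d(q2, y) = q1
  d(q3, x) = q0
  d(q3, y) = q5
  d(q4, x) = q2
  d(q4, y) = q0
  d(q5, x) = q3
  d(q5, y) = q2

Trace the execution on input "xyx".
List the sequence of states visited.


Input: xyx
d(q0, x) = q0
d(q0, y) = q4
d(q4, x) = q2


q0 -> q0 -> q4 -> q2


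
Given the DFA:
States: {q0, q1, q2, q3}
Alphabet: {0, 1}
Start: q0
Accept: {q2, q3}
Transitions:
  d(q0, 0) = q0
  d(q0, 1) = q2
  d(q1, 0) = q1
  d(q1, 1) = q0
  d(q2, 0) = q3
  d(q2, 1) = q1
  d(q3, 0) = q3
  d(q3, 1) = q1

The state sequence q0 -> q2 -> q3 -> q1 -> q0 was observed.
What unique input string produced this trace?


Trace back each transition to find the symbol:
  q0 --[1]--> q2
  q2 --[0]--> q3
  q3 --[1]--> q1
  q1 --[1]--> q0

"1011"


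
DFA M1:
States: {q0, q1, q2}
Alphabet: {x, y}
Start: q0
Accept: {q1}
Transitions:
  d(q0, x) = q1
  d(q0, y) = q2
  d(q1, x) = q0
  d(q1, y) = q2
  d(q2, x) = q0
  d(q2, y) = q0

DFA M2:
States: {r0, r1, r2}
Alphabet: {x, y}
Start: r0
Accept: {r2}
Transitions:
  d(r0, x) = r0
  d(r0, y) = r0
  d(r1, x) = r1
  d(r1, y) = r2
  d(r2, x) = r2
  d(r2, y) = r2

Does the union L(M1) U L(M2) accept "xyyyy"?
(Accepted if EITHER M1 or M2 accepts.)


M1: final=q0 accepted=False
M2: final=r0 accepted=False

No, union rejects (neither accepts)


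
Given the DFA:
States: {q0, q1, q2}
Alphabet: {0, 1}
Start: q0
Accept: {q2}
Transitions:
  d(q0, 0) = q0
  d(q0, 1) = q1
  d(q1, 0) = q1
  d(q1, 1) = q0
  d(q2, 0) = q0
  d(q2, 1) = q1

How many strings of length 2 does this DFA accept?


Enumerating all length-2 strings:
  "00" -> q0 [reject]
  "01" -> q1 [reject]
  "10" -> q1 [reject]
  "11" -> q0 [reject]

0 out of 4


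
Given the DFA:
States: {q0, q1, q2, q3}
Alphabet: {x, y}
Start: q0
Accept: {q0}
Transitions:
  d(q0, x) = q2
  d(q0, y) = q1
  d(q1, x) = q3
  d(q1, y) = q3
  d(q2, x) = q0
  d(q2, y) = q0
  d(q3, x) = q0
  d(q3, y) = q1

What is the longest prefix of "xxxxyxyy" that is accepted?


Run the DFA, marking each prefix where the state is accepting:
  "" -> q0 [accept]
  "x" -> q2 [reject]
  "xx" -> q0 [accept]
  "xxx" -> q2 [reject]
  "xxxx" -> q0 [accept]
  "xxxxy" -> q1 [reject]
  "xxxxyx" -> q3 [reject]
  "xxxxyxy" -> q1 [reject]
  "xxxxyxyy" -> q3 [reject]

"xxxx"


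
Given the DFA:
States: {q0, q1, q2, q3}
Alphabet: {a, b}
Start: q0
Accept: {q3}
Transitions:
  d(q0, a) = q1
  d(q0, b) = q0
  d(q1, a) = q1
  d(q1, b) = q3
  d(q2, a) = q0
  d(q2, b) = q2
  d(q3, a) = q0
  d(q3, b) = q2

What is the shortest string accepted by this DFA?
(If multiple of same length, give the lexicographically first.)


BFS by string length (lex-first path to each state shown):
  len 0: q0<-""
  len 1: q0<-"b", q1<-"a"
  len 2: q0<-"bb", q1<-"aa", q3<-"ab"
Found accept state at length 2.

"ab"


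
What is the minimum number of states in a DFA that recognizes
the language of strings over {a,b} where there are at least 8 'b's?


States: count = 0, 1, ..., 7, and a final '>= 8' state.
Total: 8 + 1 = 9. Accept = '>= 8' state.

9


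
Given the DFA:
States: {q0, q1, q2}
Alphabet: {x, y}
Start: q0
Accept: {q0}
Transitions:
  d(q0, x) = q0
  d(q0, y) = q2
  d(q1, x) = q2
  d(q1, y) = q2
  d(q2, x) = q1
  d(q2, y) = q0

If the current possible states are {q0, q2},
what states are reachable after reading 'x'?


Apply transition on 'x' from each current state:
  d(q0, x) = q0
  d(q2, x) = q1

{q0, q1}


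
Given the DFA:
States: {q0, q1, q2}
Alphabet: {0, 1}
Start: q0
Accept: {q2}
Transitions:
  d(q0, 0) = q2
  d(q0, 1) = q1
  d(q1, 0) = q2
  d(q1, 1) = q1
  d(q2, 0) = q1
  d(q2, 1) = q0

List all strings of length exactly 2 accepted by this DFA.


All strings of length 2: 4 total
Accepted: 1

"10"


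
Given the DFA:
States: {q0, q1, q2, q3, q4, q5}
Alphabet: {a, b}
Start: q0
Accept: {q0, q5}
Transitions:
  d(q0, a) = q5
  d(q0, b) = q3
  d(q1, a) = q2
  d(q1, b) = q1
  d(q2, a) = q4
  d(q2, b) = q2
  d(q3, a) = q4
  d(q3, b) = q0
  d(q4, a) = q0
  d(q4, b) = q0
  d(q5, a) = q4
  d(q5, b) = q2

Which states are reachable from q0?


BFS from q0:
  layer 0: {q0}
  layer 1: {q3, q5}
  layer 2: {q2, q4}

{q0, q2, q3, q4, q5}


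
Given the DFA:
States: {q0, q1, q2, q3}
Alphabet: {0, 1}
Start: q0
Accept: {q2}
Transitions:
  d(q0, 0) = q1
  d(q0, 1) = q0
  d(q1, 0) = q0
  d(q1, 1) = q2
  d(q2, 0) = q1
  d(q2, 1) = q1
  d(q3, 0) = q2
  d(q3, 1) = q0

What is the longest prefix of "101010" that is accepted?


Run the DFA, marking each prefix where the state is accepting:
  "" -> q0 [reject]
  "1" -> q0 [reject]
  "10" -> q1 [reject]
  "101" -> q2 [accept]
  "1010" -> q1 [reject]
  "10101" -> q2 [accept]
  "101010" -> q1 [reject]

"10101"


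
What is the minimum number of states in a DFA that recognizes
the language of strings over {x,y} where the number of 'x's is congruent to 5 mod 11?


States track (count of 'x') mod 11.
Need 11 states: one per remainder 0..10; accept = remainder 5.

11


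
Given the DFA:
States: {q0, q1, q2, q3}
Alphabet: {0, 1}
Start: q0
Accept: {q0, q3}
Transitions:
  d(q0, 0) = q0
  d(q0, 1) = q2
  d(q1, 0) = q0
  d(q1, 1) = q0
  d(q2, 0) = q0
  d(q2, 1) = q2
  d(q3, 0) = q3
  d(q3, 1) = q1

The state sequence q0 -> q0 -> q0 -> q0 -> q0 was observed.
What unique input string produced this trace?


Trace back each transition to find the symbol:
  q0 --[0]--> q0
  q0 --[0]--> q0
  q0 --[0]--> q0
  q0 --[0]--> q0

"0000"


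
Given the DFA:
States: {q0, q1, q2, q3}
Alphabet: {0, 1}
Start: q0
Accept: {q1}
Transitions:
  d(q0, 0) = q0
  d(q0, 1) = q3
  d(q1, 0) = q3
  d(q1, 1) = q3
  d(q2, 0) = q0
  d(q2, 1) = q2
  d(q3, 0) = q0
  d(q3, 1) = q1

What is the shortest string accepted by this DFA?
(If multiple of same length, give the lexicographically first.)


BFS by string length (lex-first path to each state shown):
  len 0: q0<-""
  len 1: q0<-"0", q3<-"1"
  len 2: q0<-"00", q1<-"11", q3<-"01"
Found accept state at length 2.

"11"


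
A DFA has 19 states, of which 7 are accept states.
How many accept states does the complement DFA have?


Complement swaps accept and non-accept states.
19 - 7 = 12

12


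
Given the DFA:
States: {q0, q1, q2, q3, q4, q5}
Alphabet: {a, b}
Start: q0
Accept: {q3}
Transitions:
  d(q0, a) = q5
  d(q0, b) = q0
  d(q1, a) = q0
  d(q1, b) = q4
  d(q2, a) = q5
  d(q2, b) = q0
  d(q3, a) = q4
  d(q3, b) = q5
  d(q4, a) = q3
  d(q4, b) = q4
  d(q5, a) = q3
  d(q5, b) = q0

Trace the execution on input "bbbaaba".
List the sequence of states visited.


Input: bbbaaba
d(q0, b) = q0
d(q0, b) = q0
d(q0, b) = q0
d(q0, a) = q5
d(q5, a) = q3
d(q3, b) = q5
d(q5, a) = q3


q0 -> q0 -> q0 -> q0 -> q5 -> q3 -> q5 -> q3


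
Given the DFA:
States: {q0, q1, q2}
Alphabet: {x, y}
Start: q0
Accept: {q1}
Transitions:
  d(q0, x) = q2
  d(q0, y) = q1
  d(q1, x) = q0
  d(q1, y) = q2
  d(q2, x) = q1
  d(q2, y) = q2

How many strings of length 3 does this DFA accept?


Enumerating all length-3 strings:
  "xxx" -> q0 [reject]
  "xxy" -> q2 [reject]
  "xyx" -> q1 [accept]
  "xyy" -> q2 [reject]
  "yxx" -> q2 [reject]
  "yxy" -> q1 [accept]
  "yyx" -> q1 [accept]
  "yyy" -> q2 [reject]

3 out of 8


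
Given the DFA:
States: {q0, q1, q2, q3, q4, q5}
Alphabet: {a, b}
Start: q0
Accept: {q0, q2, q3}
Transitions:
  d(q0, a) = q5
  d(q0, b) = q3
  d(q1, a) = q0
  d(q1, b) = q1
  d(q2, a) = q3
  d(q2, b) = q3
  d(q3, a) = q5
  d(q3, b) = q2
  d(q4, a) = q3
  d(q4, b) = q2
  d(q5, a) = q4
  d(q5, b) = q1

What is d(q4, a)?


Looking up transition d(q4, a)

q3


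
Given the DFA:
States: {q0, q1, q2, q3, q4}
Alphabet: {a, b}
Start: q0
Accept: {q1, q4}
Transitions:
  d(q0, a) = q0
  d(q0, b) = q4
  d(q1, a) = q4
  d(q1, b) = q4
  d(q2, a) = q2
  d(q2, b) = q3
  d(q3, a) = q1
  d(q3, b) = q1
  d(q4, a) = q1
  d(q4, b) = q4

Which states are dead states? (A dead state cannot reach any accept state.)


Forward reachability from each state:
  q0 -> reaches accept state q1 (live)
  q1 -> reaches accept state q1 (live)
  q2 -> reaches accept state q1 (live)
  q3 -> reaches accept state q1 (live)
  q4 -> reaches accept state q1 (live)

None (all states can reach an accept state)


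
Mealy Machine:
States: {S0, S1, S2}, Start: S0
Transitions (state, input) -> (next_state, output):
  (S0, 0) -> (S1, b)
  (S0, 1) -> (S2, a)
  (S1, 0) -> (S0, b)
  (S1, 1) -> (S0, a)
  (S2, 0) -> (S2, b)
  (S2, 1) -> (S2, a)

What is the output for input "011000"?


Step-by-step:
  (S0, 0) -> (S1, b)
  (S1, 1) -> (S0, a)
  (S0, 1) -> (S2, a)
  (S2, 0) -> (S2, b)
  (S2, 0) -> (S2, b)
  (S2, 0) -> (S2, b)

"baabbb"


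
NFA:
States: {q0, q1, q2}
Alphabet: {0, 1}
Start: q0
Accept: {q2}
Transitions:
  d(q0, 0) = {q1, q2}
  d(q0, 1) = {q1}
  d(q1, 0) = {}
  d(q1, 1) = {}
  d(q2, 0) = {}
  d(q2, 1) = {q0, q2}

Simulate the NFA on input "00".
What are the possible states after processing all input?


Start: {q0}
  --0--> {q1, q2}
  --0--> {}

{} (empty set, no valid transitions)


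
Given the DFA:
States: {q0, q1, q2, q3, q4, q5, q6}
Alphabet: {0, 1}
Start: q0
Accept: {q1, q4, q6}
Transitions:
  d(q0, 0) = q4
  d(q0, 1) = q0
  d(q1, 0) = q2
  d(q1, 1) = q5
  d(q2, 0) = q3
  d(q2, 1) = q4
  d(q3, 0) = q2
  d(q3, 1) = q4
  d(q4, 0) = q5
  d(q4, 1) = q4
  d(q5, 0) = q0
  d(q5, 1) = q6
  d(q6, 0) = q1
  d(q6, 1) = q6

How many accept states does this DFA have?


Accept states listed: {q1, q4, q6}
Counting: q1(1) q4(2) q6(3)

3


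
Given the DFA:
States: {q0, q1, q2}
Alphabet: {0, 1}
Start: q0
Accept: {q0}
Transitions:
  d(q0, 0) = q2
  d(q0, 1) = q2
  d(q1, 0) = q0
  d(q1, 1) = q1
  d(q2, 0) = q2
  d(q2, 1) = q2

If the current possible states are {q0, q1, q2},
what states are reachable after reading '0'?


Apply transition on '0' from each current state:
  d(q0, 0) = q2
  d(q1, 0) = q0
  d(q2, 0) = q2

{q0, q2}


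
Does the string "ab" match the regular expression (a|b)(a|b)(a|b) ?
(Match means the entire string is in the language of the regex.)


|string| = 2; first = 'a'; last = 'b'

No, "ab" does not match (a|b)(a|b)(a|b)


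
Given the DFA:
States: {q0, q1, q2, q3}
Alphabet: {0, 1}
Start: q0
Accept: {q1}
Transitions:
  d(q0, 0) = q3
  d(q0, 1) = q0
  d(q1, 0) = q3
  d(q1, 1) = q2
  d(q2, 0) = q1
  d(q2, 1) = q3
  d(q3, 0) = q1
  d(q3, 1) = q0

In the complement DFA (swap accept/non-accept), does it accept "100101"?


Trace: q0 -> q0 -> q3 -> q1 -> q2 -> q1 -> q2
Final: q2
Original accept: {q1}
Complement: q2 is not in original accept

Yes, complement accepts (original rejects)


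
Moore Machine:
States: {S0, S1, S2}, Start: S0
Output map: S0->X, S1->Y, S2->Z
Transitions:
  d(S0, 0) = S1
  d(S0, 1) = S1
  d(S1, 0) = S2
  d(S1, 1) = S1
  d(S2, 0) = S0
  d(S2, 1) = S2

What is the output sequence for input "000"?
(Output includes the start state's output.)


Start: S0 (output X)
  --0--> S1 (output Y)
  --0--> S2 (output Z)
  --0--> S0 (output X)

"XYZX"


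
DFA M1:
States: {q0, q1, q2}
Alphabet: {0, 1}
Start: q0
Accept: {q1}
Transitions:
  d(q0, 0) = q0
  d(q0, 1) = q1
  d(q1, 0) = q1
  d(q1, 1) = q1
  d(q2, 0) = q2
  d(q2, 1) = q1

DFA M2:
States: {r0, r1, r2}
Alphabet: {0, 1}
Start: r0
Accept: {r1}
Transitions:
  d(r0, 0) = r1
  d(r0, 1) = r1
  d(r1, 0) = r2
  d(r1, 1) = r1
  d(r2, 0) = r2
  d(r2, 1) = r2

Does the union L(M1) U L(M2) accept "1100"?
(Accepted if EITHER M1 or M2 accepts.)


M1: final=q1 accepted=True
M2: final=r2 accepted=False

Yes, union accepts


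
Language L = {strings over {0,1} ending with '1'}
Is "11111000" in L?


last symbol = '0'

No, "11111000" is not in L


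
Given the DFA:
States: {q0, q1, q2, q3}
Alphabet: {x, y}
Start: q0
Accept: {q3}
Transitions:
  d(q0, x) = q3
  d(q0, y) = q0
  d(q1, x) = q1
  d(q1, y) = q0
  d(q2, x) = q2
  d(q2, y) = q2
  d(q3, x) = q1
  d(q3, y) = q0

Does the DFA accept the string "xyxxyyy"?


Trace: q0 -> q3 -> q0 -> q3 -> q1 -> q0 -> q0 -> q0
Final state: q0
Accept states: {q3}

No, rejected (final state q0 is not an accept state)


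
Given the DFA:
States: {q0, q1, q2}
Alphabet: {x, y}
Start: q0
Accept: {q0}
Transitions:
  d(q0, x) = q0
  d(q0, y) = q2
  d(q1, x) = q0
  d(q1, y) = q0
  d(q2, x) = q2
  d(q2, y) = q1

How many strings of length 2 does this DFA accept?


Enumerating all length-2 strings:
  "xx" -> q0 [accept]
  "xy" -> q2 [reject]
  "yx" -> q2 [reject]
  "yy" -> q1 [reject]

1 out of 4


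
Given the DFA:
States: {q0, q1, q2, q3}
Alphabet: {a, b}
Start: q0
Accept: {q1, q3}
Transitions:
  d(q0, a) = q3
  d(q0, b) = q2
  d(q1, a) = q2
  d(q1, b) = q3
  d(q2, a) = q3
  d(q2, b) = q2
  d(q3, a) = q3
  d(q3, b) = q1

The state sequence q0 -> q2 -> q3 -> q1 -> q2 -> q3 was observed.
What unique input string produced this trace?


Trace back each transition to find the symbol:
  q0 --[b]--> q2
  q2 --[a]--> q3
  q3 --[b]--> q1
  q1 --[a]--> q2
  q2 --[a]--> q3

"babaa"


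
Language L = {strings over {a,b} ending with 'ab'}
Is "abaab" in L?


last two symbols = 'ab'

Yes, "abaab" is in L


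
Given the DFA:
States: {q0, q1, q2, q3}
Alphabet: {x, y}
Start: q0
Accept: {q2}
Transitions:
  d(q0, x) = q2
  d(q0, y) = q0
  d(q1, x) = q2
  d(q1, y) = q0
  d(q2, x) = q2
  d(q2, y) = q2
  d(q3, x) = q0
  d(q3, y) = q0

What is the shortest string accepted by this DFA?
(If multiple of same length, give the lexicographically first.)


BFS by string length (lex-first path to each state shown):
  len 0: q0<-""
  len 1: q0<-"y", q2<-"x"
Found accept state at length 1.

"x"


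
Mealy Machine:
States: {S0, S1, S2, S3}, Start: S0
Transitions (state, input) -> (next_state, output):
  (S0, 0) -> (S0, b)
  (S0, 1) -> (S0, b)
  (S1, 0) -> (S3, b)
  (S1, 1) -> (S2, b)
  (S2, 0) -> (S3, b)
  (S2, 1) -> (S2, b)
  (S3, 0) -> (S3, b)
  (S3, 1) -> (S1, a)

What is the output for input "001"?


Step-by-step:
  (S0, 0) -> (S0, b)
  (S0, 0) -> (S0, b)
  (S0, 1) -> (S0, b)

"bbb"


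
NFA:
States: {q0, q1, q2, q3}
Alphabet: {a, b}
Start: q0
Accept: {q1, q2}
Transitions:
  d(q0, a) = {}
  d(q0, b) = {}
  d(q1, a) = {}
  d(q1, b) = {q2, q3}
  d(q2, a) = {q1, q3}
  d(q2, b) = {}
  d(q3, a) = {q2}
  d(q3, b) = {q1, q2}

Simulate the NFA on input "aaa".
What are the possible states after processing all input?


Start: {q0}
  --a--> {}
  --a--> {}
  --a--> {}

{} (empty set, no valid transitions)


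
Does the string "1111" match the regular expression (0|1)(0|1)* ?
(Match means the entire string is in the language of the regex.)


|string| = 4; first = '1'; last = '1'

Yes, "1111" matches (0|1)(0|1)*


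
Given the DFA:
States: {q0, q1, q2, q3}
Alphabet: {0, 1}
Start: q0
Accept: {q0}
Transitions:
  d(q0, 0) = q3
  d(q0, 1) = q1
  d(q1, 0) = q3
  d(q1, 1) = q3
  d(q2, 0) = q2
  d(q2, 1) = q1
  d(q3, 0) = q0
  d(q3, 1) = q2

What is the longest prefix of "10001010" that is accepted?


Run the DFA, marking each prefix where the state is accepting:
  "" -> q0 [accept]
  "1" -> q1 [reject]
  "10" -> q3 [reject]
  "100" -> q0 [accept]
  "1000" -> q3 [reject]
  "10001" -> q2 [reject]
  "100010" -> q2 [reject]
  "1000101" -> q1 [reject]
  "10001010" -> q3 [reject]

"100"


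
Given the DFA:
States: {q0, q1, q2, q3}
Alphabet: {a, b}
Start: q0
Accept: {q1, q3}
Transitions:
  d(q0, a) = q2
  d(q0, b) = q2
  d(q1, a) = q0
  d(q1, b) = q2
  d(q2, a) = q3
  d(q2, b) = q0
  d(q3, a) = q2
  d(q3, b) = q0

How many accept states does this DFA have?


Accept states listed: {q1, q3}
Counting: q1(1) q3(2)

2


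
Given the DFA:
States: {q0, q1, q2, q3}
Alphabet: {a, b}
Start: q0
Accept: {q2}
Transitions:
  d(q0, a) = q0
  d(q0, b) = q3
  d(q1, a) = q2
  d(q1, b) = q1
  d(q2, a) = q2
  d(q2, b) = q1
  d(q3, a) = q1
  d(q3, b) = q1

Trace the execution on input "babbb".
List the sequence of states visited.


Input: babbb
d(q0, b) = q3
d(q3, a) = q1
d(q1, b) = q1
d(q1, b) = q1
d(q1, b) = q1


q0 -> q3 -> q1 -> q1 -> q1 -> q1


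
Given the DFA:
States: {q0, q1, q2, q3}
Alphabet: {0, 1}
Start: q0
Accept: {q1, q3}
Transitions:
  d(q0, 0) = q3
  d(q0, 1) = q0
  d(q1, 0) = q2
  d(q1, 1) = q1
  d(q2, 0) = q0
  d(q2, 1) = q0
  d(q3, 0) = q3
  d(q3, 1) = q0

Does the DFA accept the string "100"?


Trace: q0 -> q0 -> q3 -> q3
Final state: q3
Accept states: {q1, q3}

Yes, accepted (final state q3 is an accept state)


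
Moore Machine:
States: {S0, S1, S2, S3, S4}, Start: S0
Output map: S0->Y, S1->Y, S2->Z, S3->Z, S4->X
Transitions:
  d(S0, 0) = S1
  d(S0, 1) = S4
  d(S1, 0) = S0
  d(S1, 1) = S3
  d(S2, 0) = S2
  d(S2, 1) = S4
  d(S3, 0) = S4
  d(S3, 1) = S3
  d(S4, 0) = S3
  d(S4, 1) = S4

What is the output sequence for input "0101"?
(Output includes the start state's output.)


Start: S0 (output Y)
  --0--> S1 (output Y)
  --1--> S3 (output Z)
  --0--> S4 (output X)
  --1--> S4 (output X)

"YYZXX"


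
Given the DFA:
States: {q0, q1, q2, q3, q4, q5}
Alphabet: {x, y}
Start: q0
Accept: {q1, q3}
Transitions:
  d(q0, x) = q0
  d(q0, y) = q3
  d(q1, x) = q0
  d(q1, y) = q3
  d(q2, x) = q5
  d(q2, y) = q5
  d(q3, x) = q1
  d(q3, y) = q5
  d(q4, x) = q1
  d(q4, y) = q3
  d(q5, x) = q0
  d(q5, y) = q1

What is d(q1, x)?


Looking up transition d(q1, x)

q0


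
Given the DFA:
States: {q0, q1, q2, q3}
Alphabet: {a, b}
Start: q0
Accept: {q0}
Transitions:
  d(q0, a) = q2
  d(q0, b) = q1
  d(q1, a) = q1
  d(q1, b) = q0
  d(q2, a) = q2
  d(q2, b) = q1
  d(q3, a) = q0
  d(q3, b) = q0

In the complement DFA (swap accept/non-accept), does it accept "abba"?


Trace: q0 -> q2 -> q1 -> q0 -> q2
Final: q2
Original accept: {q0}
Complement: q2 is not in original accept

Yes, complement accepts (original rejects)


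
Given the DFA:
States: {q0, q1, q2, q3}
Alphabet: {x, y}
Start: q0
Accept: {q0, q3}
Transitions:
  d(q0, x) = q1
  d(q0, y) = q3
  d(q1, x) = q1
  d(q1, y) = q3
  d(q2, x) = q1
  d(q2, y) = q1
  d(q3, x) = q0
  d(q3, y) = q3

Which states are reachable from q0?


BFS from q0:
  layer 0: {q0}
  layer 1: {q1, q3}

{q0, q1, q3}


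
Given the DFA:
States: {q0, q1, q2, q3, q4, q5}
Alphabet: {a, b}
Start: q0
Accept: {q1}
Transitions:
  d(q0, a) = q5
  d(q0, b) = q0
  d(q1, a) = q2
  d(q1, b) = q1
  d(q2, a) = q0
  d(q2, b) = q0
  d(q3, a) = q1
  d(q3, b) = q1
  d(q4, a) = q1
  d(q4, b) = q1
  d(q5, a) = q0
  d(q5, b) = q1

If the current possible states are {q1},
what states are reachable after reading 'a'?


Apply transition on 'a' from each current state:
  d(q1, a) = q2

{q2}


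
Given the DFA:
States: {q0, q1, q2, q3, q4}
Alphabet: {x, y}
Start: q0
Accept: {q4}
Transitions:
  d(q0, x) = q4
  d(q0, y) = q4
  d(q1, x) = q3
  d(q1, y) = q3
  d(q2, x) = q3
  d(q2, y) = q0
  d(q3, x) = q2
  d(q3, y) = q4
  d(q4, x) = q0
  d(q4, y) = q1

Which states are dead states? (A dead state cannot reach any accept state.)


Forward reachability from each state:
  q0 -> reaches accept state q4 (live)
  q1 -> reaches accept state q4 (live)
  q2 -> reaches accept state q4 (live)
  q3 -> reaches accept state q4 (live)
  q4 -> reaches accept state q4 (live)

None (all states can reach an accept state)


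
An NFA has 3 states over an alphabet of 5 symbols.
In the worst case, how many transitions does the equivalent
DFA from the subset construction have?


Subset construction: one DFA state per subset of NFA states = 2^3 = 8 states.
Each DFA state has 5 outgoing transitions: 8 * 5 = 40

40


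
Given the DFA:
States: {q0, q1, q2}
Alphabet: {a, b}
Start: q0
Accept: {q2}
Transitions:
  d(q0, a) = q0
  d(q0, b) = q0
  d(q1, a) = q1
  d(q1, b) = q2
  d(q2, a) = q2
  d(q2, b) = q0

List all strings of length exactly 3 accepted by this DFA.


All strings of length 3: 8 total
Accepted: 0

None


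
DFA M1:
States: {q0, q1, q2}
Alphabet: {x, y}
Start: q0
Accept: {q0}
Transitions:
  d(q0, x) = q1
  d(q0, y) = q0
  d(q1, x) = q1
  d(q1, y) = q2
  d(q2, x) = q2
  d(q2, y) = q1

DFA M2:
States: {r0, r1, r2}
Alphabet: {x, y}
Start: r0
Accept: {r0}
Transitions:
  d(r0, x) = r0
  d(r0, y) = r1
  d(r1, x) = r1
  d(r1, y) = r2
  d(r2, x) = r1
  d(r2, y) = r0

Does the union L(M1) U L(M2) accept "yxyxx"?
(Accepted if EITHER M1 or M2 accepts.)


M1: final=q2 accepted=False
M2: final=r1 accepted=False

No, union rejects (neither accepts)


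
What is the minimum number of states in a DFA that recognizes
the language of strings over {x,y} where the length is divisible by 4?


States track (length) mod 4.
Need 4 states: one per remainder 0..3; accept = remainder 0.

4


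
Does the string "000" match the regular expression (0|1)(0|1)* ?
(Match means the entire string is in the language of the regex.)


|string| = 3; first = '0'; last = '0'

Yes, "000" matches (0|1)(0|1)*


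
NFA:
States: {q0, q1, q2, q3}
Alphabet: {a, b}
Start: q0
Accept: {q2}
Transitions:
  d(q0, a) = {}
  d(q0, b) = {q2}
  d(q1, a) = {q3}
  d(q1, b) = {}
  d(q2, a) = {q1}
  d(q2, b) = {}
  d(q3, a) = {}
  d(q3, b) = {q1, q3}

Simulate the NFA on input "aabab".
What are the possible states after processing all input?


Start: {q0}
  --a--> {}
  --a--> {}
  --b--> {}
  --a--> {}
  --b--> {}

{} (empty set, no valid transitions)


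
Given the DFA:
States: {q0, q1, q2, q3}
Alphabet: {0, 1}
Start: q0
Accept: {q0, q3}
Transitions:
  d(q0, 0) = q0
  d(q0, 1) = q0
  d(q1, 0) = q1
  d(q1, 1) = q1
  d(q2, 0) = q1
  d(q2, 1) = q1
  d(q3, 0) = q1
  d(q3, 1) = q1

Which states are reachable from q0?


BFS from q0:
  layer 0: {q0}

{q0}


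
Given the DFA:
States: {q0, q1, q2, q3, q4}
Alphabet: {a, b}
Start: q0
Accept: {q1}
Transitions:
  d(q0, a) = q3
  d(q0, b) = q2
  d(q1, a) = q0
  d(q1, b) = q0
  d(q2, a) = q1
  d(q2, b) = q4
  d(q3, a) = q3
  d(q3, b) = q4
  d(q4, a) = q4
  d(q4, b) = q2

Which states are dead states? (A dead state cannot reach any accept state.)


Forward reachability from each state:
  q0 -> reaches accept state q1 (live)
  q1 -> reaches accept state q1 (live)
  q2 -> reaches accept state q1 (live)
  q3 -> reaches accept state q1 (live)
  q4 -> reaches accept state q1 (live)

None (all states can reach an accept state)


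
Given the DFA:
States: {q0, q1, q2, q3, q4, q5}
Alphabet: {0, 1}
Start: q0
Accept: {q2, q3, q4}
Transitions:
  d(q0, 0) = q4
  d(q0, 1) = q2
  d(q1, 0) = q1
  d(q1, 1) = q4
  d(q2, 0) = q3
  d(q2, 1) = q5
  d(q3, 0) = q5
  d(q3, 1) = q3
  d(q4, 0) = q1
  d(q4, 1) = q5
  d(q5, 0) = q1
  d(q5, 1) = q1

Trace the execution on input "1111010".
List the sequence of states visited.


Input: 1111010
d(q0, 1) = q2
d(q2, 1) = q5
d(q5, 1) = q1
d(q1, 1) = q4
d(q4, 0) = q1
d(q1, 1) = q4
d(q4, 0) = q1


q0 -> q2 -> q5 -> q1 -> q4 -> q1 -> q4 -> q1


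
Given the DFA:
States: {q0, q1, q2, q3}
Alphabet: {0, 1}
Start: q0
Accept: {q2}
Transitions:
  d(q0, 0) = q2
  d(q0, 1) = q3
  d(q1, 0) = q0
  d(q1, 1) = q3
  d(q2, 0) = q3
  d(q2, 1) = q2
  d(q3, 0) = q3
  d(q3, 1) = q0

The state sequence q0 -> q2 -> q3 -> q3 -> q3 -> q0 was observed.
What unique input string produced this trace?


Trace back each transition to find the symbol:
  q0 --[0]--> q2
  q2 --[0]--> q3
  q3 --[0]--> q3
  q3 --[0]--> q3
  q3 --[1]--> q0

"00001"


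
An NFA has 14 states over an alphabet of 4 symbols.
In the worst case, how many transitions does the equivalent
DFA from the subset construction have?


Subset construction: one DFA state per subset of NFA states = 2^14 = 16384 states.
Each DFA state has 4 outgoing transitions: 16384 * 4 = 65536

65536


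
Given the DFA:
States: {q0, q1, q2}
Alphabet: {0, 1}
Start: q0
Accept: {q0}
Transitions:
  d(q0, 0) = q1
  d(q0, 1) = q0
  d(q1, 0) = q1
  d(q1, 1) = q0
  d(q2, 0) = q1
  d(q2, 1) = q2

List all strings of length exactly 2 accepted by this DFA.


All strings of length 2: 4 total
Accepted: 2

"01", "11"


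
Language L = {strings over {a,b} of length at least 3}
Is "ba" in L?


length = 2

No, "ba" is not in L


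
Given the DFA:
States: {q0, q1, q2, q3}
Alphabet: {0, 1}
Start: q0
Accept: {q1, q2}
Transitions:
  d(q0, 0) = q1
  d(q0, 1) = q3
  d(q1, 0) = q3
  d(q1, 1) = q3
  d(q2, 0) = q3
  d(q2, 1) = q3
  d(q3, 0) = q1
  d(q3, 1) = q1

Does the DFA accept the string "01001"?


Trace: q0 -> q1 -> q3 -> q1 -> q3 -> q1
Final state: q1
Accept states: {q1, q2}

Yes, accepted (final state q1 is an accept state)


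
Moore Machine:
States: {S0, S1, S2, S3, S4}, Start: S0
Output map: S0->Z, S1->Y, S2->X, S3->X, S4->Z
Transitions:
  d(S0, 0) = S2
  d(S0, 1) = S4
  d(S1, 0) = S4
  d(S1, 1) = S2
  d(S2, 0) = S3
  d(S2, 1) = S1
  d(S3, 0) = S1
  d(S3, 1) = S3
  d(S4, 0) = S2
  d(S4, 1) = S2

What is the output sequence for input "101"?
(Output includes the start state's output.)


Start: S0 (output Z)
  --1--> S4 (output Z)
  --0--> S2 (output X)
  --1--> S1 (output Y)

"ZZXY"


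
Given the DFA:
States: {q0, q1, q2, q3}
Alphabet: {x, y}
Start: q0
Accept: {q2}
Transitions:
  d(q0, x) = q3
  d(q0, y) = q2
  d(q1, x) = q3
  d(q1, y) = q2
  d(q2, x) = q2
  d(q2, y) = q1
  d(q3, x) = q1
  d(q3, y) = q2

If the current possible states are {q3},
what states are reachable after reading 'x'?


Apply transition on 'x' from each current state:
  d(q3, x) = q1

{q1}


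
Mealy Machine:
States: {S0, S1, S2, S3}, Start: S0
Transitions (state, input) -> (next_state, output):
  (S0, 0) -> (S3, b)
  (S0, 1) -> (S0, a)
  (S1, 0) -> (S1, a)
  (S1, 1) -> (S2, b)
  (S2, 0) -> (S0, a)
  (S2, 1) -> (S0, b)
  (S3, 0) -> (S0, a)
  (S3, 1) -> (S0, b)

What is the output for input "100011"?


Step-by-step:
  (S0, 1) -> (S0, a)
  (S0, 0) -> (S3, b)
  (S3, 0) -> (S0, a)
  (S0, 0) -> (S3, b)
  (S3, 1) -> (S0, b)
  (S0, 1) -> (S0, a)

"ababba"


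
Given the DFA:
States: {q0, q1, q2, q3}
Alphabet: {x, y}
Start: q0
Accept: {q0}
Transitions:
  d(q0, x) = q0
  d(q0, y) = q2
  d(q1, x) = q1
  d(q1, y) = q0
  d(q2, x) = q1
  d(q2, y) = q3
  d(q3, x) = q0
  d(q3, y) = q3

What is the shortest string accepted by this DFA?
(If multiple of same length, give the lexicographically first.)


BFS by string length (lex-first path to each state shown):
  len 0: q0<-""
Found accept state at length 0.

"" (empty string)


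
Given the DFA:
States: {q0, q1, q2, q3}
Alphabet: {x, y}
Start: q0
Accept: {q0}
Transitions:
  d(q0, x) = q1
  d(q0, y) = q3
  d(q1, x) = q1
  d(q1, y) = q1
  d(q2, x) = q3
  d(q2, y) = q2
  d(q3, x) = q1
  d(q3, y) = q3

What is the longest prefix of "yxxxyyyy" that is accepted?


Run the DFA, marking each prefix where the state is accepting:
  "" -> q0 [accept]
  "y" -> q3 [reject]
  "yx" -> q1 [reject]
  "yxx" -> q1 [reject]
  "yxxx" -> q1 [reject]
  "yxxxy" -> q1 [reject]
  "yxxxyy" -> q1 [reject]
  "yxxxyyy" -> q1 [reject]
  "yxxxyyyy" -> q1 [reject]

""


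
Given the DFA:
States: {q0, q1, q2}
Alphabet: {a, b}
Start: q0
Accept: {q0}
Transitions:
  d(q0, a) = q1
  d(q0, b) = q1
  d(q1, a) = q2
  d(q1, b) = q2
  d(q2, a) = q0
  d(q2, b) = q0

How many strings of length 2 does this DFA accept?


Enumerating all length-2 strings:
  "aa" -> q2 [reject]
  "ab" -> q2 [reject]
  "ba" -> q2 [reject]
  "bb" -> q2 [reject]

0 out of 4


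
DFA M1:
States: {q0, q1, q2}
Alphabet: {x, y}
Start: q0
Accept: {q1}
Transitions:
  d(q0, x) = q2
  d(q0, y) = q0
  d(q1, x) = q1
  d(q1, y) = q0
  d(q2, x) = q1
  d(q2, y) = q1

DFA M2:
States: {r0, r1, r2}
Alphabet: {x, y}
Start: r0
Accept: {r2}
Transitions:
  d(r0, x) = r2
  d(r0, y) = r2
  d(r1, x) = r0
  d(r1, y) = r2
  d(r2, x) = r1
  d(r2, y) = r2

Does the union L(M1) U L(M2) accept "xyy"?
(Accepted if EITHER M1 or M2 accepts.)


M1: final=q0 accepted=False
M2: final=r2 accepted=True

Yes, union accepts


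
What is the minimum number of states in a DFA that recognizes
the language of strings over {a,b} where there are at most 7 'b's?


States: count = 0, 1, ..., 7 (all accepting; 8 states), plus a dead state for count > 7.
Total: 8 + 1 = 9.

9


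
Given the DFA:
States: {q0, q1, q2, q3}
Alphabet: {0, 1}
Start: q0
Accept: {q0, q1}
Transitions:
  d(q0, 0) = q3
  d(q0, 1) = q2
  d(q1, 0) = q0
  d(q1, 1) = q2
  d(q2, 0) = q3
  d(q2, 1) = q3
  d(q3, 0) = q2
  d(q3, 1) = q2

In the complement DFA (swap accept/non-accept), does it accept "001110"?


Trace: q0 -> q3 -> q2 -> q3 -> q2 -> q3 -> q2
Final: q2
Original accept: {q0, q1}
Complement: q2 is not in original accept

Yes, complement accepts (original rejects)


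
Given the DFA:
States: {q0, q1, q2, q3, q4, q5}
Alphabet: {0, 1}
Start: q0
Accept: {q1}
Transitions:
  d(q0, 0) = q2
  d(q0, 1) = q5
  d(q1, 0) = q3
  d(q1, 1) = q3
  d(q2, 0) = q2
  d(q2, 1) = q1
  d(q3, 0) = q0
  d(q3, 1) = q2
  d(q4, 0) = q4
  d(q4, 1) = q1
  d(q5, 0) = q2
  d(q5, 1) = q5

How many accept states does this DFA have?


Accept states listed: {q1}
Counting: q1(1)

1


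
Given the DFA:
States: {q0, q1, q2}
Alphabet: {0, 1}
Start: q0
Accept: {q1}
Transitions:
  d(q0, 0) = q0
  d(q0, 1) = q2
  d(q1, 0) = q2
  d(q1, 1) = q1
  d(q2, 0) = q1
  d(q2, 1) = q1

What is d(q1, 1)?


Looking up transition d(q1, 1)

q1


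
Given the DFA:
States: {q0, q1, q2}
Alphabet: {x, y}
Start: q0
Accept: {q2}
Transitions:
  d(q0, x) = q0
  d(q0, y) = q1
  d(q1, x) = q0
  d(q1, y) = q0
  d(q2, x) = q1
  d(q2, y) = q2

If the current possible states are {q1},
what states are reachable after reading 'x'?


Apply transition on 'x' from each current state:
  d(q1, x) = q0

{q0}


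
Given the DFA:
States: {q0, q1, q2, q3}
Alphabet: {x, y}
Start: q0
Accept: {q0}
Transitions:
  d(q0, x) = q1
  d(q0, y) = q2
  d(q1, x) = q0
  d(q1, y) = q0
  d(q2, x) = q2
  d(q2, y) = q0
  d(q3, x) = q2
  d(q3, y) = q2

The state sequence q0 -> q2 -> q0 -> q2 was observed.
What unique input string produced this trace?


Trace back each transition to find the symbol:
  q0 --[y]--> q2
  q2 --[y]--> q0
  q0 --[y]--> q2

"yyy"


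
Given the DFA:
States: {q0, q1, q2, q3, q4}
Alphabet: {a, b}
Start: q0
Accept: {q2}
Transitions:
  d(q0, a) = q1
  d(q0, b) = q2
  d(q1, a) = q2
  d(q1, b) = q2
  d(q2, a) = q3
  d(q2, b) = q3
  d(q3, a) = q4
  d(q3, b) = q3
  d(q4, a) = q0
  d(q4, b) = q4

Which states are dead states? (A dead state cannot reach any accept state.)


Forward reachability from each state:
  q0 -> reaches accept state q2 (live)
  q1 -> reaches accept state q2 (live)
  q2 -> reaches accept state q2 (live)
  q3 -> reaches accept state q2 (live)
  q4 -> reaches accept state q2 (live)

None (all states can reach an accept state)


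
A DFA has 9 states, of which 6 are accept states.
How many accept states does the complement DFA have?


Complement swaps accept and non-accept states.
9 - 6 = 3

3


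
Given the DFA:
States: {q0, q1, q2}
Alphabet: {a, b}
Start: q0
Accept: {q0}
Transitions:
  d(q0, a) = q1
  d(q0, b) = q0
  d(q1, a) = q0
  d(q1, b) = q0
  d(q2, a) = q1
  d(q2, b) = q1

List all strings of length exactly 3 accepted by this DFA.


All strings of length 3: 8 total
Accepted: 5

"aab", "abb", "baa", "bab", "bbb"


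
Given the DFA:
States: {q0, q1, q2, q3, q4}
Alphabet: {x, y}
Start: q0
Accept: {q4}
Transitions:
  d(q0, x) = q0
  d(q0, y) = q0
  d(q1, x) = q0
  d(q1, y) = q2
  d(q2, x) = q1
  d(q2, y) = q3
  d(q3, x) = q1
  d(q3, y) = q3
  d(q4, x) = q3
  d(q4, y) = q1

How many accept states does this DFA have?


Accept states listed: {q4}
Counting: q4(1)

1


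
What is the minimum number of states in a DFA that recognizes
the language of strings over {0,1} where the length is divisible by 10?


States track (length) mod 10.
Need 10 states: one per remainder 0..9; accept = remainder 0.

10


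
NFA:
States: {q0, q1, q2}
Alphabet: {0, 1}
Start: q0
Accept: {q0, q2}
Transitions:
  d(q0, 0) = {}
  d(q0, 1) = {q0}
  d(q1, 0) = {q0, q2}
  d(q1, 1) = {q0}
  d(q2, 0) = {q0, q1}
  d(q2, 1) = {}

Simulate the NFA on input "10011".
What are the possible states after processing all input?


Start: {q0}
  --1--> {q0}
  --0--> {}
  --0--> {}
  --1--> {}
  --1--> {}

{} (empty set, no valid transitions)


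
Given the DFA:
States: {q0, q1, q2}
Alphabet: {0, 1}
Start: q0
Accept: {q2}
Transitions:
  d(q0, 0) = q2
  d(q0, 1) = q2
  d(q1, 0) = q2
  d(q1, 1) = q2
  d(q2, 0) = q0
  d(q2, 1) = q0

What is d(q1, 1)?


Looking up transition d(q1, 1)

q2


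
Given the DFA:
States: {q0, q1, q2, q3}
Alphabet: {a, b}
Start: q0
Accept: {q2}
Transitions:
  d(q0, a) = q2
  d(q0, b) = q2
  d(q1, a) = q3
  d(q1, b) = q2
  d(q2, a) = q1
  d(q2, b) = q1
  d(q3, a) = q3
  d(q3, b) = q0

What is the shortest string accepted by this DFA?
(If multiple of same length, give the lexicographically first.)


BFS by string length (lex-first path to each state shown):
  len 0: q0<-""
  len 1: q2<-"a"
Found accept state at length 1.

"a"


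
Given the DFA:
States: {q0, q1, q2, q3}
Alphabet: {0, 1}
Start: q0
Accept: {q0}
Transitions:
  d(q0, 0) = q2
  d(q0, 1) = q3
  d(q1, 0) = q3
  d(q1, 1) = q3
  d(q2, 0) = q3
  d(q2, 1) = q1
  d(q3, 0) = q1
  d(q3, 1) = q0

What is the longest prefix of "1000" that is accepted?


Run the DFA, marking each prefix where the state is accepting:
  "" -> q0 [accept]
  "1" -> q3 [reject]
  "10" -> q1 [reject]
  "100" -> q3 [reject]
  "1000" -> q1 [reject]

""


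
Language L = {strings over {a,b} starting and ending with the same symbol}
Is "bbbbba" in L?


first = 'b', last = 'a'

No, "bbbbba" is not in L


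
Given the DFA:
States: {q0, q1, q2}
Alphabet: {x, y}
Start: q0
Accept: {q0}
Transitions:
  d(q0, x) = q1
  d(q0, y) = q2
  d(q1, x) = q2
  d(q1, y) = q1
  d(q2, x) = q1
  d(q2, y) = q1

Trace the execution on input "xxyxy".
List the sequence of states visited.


Input: xxyxy
d(q0, x) = q1
d(q1, x) = q2
d(q2, y) = q1
d(q1, x) = q2
d(q2, y) = q1


q0 -> q1 -> q2 -> q1 -> q2 -> q1


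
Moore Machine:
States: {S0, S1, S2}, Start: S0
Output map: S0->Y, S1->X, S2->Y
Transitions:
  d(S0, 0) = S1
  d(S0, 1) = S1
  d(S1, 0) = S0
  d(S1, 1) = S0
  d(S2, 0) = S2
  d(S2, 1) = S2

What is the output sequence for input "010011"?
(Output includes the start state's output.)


Start: S0 (output Y)
  --0--> S1 (output X)
  --1--> S0 (output Y)
  --0--> S1 (output X)
  --0--> S0 (output Y)
  --1--> S1 (output X)
  --1--> S0 (output Y)

"YXYXYXY"


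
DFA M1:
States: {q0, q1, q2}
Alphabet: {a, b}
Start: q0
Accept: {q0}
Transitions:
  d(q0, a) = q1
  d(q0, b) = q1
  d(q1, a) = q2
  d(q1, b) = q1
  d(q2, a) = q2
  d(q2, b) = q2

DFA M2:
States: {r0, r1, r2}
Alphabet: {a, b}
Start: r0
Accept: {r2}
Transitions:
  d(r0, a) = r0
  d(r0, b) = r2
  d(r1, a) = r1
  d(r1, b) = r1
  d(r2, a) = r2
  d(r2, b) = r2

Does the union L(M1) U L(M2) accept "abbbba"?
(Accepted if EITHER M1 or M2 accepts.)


M1: final=q2 accepted=False
M2: final=r2 accepted=True

Yes, union accepts


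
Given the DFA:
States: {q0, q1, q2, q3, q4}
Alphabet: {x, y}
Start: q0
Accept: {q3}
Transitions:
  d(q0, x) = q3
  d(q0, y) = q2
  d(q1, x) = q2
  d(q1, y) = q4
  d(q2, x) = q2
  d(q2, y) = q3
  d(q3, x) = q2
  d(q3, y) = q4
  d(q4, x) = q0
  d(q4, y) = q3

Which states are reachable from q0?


BFS from q0:
  layer 0: {q0}
  layer 1: {q2, q3}
  layer 2: {q4}

{q0, q2, q3, q4}


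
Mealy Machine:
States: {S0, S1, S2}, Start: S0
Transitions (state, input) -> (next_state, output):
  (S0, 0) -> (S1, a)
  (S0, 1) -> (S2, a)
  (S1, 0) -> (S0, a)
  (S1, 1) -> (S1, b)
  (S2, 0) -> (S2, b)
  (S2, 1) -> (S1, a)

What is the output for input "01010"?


Step-by-step:
  (S0, 0) -> (S1, a)
  (S1, 1) -> (S1, b)
  (S1, 0) -> (S0, a)
  (S0, 1) -> (S2, a)
  (S2, 0) -> (S2, b)

"abaab"


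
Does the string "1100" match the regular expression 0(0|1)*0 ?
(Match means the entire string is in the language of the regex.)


|string| = 4; first = '1'; last = '0'

No, "1100" does not match 0(0|1)*0


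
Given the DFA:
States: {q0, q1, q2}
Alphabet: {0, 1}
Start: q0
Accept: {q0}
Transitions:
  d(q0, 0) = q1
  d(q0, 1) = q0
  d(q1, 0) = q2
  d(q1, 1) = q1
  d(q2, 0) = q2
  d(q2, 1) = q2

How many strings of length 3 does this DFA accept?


Enumerating all length-3 strings:
  "000" -> q2 [reject]
  "001" -> q2 [reject]
  "010" -> q2 [reject]
  "011" -> q1 [reject]
  "100" -> q2 [reject]
  "101" -> q1 [reject]
  "110" -> q1 [reject]
  "111" -> q0 [accept]

1 out of 8


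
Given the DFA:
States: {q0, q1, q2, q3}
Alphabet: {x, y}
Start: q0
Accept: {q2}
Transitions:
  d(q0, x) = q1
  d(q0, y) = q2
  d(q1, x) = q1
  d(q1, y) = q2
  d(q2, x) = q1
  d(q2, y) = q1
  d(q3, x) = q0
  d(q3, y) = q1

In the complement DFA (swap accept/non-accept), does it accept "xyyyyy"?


Trace: q0 -> q1 -> q2 -> q1 -> q2 -> q1 -> q2
Final: q2
Original accept: {q2}
Complement: q2 is in original accept

No, complement rejects (original accepts)


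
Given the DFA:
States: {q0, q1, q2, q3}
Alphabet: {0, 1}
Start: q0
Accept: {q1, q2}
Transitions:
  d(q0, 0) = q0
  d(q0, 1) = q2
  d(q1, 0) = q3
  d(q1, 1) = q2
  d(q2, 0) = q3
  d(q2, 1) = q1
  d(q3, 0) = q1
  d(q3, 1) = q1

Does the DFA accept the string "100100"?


Trace: q0 -> q2 -> q3 -> q1 -> q2 -> q3 -> q1
Final state: q1
Accept states: {q1, q2}

Yes, accepted (final state q1 is an accept state)


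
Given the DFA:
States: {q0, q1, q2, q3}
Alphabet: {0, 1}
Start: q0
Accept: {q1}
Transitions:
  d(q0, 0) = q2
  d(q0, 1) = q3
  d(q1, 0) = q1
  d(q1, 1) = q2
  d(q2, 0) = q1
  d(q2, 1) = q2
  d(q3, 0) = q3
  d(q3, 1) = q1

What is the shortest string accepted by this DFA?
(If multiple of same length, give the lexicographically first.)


BFS by string length (lex-first path to each state shown):
  len 0: q0<-""
  len 1: q2<-"0", q3<-"1"
  len 2: q1<-"00", q2<-"01", q3<-"10"
Found accept state at length 2.

"00"


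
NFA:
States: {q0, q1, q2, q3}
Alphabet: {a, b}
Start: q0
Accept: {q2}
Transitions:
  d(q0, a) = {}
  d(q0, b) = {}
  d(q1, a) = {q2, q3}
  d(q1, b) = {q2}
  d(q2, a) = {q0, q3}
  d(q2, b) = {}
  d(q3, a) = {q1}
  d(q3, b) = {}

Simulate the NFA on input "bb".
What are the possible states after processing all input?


Start: {q0}
  --b--> {}
  --b--> {}

{} (empty set, no valid transitions)


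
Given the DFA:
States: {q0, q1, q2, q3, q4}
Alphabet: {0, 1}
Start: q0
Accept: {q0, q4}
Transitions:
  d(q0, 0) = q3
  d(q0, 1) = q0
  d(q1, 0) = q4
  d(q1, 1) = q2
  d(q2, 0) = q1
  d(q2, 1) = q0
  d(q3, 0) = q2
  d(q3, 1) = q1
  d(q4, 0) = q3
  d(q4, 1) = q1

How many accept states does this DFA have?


Accept states listed: {q0, q4}
Counting: q0(1) q4(2)

2


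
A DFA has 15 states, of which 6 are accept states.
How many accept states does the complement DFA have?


Complement swaps accept and non-accept states.
15 - 6 = 9

9


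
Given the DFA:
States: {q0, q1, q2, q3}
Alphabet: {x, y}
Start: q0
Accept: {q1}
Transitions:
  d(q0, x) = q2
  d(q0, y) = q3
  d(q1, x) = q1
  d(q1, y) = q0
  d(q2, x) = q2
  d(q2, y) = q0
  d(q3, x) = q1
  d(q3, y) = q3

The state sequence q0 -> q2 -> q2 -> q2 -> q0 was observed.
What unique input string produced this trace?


Trace back each transition to find the symbol:
  q0 --[x]--> q2
  q2 --[x]--> q2
  q2 --[x]--> q2
  q2 --[y]--> q0

"xxxy"


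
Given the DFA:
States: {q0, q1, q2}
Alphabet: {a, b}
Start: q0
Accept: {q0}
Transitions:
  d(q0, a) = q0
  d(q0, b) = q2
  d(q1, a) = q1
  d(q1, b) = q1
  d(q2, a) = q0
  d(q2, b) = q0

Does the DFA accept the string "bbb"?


Trace: q0 -> q2 -> q0 -> q2
Final state: q2
Accept states: {q0}

No, rejected (final state q2 is not an accept state)
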